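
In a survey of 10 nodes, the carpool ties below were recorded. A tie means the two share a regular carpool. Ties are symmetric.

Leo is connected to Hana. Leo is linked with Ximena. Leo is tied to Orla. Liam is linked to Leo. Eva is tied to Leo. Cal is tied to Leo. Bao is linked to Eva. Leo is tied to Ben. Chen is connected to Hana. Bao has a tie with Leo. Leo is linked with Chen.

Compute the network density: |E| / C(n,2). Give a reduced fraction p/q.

There are 11 edges and 10 nodes, so the maximum possible is C(10,2) = 45.
Density = 11/45.

11/45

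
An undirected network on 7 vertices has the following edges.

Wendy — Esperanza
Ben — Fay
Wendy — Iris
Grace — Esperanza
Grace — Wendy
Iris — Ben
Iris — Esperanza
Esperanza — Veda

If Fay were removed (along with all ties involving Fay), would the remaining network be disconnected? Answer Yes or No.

Even without Fay, every remaining node can still reach every other (the residual graph is connected), so Fay is not a cut vertex.

No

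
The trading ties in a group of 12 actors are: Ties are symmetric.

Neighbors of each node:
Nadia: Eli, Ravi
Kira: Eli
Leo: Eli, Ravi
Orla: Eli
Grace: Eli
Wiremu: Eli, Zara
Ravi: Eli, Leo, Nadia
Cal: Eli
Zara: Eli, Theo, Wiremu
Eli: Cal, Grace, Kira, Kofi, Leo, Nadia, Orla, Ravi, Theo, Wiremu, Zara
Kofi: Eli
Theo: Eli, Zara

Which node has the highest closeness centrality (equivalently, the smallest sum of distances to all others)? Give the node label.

Eli

Farness (sum of distances to all others) for each node — Cal:21, Eli:11, Grace:21, Kira:21, Kofi:21, Leo:20, Nadia:20, Orla:21, Ravi:19, Theo:20, Wiremu:20, Zara:19.
The smallest farness is 11, for Eli, so Eli has the highest closeness.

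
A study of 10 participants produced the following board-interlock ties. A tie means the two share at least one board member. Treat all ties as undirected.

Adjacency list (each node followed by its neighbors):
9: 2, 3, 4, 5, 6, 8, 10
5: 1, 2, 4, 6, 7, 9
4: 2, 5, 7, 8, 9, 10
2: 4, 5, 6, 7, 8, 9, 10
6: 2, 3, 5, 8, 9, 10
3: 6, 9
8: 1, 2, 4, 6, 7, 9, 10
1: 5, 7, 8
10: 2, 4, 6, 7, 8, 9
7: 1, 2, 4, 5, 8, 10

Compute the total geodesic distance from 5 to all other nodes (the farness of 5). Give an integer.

12

Distances from 5: 1:1, 2:1, 3:2, 4:1, 6:1, 7:1, 8:2, 9:1, 10:2.
Sum = 1 + 1 + 2 + 1 + 1 + 1 + 2 + 1 + 2 = 12.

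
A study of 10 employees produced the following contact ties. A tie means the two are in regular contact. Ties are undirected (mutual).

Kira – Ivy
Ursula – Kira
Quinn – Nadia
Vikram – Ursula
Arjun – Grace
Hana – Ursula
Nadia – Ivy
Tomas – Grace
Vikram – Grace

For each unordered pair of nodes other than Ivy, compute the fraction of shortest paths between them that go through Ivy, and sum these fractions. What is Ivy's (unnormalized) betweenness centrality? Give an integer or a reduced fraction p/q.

Pairs whose geodesics pass through Ivy — Vikram–Quinn: 1; Vikram–Nadia: 1; Grace–Quinn: 1; Grace–Nadia: 1; Arjun–Quinn: 1; Arjun–Nadia: 1; Quinn–Hana: 1; Quinn–Ursula: 1; Quinn–Tomas: 1; Quinn–Kira: 1; Hana–Nadia: 1; Nadia–Ursula: 1; Nadia–Tomas: 1; Nadia–Kira: 1.
All other pairs contribute 0.
Summing the contributions gives betweenness(Ivy) = 14.

14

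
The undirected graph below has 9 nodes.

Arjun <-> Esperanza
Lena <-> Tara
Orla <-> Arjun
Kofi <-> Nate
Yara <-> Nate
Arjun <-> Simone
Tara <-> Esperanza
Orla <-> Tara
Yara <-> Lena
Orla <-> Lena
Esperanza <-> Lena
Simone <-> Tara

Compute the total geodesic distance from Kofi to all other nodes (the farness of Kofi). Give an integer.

28

Distances from Kofi: Arjun:5, Esperanza:4, Lena:3, Nate:1, Orla:4, Simone:5, Tara:4, Yara:2.
Sum = 5 + 4 + 3 + 1 + 4 + 5 + 4 + 2 = 28.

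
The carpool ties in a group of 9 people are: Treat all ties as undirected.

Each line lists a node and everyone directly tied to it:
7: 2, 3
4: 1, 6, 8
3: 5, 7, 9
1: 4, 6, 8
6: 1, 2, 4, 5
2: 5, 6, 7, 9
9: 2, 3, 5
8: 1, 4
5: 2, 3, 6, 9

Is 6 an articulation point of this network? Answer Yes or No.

Yes

Removing 6 leaves {2, 3, 5, 7, and 9} with no path to {1, 4, and 8}, so the network splits into 2 components. 6 is a cut vertex.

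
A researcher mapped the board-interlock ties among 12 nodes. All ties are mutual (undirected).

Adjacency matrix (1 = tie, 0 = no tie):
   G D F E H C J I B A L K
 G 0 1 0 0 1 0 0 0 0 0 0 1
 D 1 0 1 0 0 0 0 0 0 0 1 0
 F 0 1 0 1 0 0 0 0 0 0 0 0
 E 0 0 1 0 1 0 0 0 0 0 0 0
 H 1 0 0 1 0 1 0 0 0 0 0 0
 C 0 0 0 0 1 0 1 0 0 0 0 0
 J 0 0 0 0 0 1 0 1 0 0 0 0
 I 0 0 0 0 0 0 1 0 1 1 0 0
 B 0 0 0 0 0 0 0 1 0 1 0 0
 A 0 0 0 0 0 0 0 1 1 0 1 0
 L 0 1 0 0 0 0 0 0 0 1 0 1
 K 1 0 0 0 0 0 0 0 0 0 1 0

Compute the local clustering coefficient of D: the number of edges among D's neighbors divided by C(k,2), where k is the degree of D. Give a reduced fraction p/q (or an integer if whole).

0

D's neighbors: F, G, and L (k = 3).
Possible neighbor pairs: C(3,2) = 3. Edges among them: none → e = 0.
Clustering(D) = 0/3 = 0.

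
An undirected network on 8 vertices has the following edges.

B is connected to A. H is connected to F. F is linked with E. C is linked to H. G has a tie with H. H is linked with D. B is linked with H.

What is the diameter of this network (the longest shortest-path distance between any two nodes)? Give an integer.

4

Eccentricity of each node (its greatest distance to any other): A:4, B:3, C:3, D:3, E:4, F:3, G:3, H:2.
The maximum eccentricity is 4, realized for instance by the pair E–A via E – F – H – B – A. So the diameter is 4.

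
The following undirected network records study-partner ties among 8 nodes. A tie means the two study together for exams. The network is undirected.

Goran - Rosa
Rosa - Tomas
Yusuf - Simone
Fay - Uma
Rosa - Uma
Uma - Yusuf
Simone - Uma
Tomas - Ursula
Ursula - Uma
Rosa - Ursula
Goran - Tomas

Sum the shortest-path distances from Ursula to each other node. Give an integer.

Distances from Ursula: Fay:2, Goran:2, Rosa:1, Simone:2, Tomas:1, Uma:1, Yusuf:2.
Sum = 2 + 2 + 1 + 2 + 1 + 1 + 2 = 11.

11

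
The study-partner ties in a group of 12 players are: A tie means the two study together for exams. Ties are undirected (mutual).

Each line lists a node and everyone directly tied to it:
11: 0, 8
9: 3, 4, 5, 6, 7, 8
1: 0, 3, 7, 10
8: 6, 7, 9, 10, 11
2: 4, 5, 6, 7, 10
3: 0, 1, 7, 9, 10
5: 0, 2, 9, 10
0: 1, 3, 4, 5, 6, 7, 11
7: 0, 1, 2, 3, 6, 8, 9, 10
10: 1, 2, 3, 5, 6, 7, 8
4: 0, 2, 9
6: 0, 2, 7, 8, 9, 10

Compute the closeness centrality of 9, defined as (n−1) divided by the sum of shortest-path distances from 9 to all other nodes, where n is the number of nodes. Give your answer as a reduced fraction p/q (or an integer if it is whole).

Distances from 9: 0:2, 1:2, 2:2, 3:1, 4:1, 5:1, 6:1, 7:1, 8:1, 10:2, 11:2. Sum = 16.
n = 12, so closeness = 11/16.

11/16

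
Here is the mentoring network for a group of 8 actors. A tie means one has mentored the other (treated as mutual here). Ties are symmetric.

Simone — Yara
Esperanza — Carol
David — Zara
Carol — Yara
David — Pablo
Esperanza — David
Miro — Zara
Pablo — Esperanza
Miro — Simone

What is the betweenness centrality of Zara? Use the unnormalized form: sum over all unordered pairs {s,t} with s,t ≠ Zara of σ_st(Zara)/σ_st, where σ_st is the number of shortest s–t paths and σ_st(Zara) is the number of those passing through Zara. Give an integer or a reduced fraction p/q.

Pairs whose geodesics pass through Zara — David–Simone: 1; David–Miro: 1; Pablo–Simone: 1/2; Pablo–Miro: 1; Esperanza–Miro: 1.
All other pairs contribute 0.
Summing the contributions gives betweenness(Zara) = 9/2.

9/2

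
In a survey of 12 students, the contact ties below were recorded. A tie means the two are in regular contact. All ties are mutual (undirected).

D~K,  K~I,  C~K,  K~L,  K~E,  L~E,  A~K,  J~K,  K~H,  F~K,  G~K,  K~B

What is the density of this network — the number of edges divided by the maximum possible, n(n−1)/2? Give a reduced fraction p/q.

There are 12 edges and 12 nodes, so the maximum possible is C(12,2) = 66.
Density = 12/66 = 2/11.

2/11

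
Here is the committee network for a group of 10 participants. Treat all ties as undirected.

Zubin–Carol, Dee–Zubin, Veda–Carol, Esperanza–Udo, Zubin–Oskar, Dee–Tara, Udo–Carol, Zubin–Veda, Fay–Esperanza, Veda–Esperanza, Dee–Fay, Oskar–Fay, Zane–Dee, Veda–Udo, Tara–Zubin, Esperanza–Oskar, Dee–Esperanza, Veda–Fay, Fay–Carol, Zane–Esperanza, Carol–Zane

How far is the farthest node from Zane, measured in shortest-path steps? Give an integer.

Distances from Zane: Carol:1, Dee:1, Esperanza:1, Fay:2, Oskar:2, Tara:2, Udo:2, Veda:2, Zubin:2.
The largest is 2 (to Zubin, Fay, Udo, Veda, Tara, and Oskar), so the eccentricity of Zane is 2.

2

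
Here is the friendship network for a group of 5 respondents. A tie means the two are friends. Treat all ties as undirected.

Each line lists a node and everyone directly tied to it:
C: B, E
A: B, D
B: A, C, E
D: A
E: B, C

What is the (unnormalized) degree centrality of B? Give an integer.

3

B is directly tied to A, C, and E. That is 3 neighbors, so the degree of B is 3.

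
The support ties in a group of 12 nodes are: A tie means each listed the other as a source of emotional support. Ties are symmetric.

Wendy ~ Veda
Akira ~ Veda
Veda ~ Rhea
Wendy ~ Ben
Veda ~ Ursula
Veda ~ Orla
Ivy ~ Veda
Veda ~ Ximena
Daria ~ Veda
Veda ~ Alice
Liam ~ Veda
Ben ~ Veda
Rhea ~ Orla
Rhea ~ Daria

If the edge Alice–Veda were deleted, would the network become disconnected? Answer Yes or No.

Yes

Without the Alice–Veda edge there is no alternate route between Alice and Veda, so the network disconnects. It is a bridge.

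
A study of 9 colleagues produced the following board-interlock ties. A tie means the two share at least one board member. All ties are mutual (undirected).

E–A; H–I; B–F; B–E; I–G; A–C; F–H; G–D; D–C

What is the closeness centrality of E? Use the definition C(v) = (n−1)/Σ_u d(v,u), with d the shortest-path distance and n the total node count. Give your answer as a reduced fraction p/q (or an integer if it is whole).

Distances from E: A:1, B:1, C:2, D:3, F:2, G:4, H:3, I:4. Sum = 20.
n = 9, so closeness = 8/20 = 2/5.

2/5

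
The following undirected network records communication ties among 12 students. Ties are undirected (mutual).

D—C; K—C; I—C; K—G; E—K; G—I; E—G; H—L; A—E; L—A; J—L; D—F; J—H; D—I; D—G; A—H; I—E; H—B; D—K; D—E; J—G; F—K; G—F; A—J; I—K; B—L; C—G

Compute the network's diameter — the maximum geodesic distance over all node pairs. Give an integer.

4

Eccentricity of each node (its greatest distance to any other): A:3, B:4, C:4, D:4, E:3, F:4, G:3, H:3, I:4, J:2, K:4, L:3.
The maximum eccentricity is 4, realized for instance by the pair B–I via B – H – J – G – I. So the diameter is 4.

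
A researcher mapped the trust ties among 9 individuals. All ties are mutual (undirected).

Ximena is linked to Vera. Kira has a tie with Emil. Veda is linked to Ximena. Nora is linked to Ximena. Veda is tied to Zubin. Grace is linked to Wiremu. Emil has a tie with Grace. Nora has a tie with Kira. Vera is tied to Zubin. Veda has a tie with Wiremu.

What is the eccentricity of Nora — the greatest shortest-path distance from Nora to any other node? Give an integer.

Distances from Nora: Emil:2, Grace:3, Kira:1, Veda:2, Vera:2, Wiremu:3, Ximena:1, Zubin:3.
The largest is 3 (to Zubin, Wiremu, and Grace), so the eccentricity of Nora is 3.

3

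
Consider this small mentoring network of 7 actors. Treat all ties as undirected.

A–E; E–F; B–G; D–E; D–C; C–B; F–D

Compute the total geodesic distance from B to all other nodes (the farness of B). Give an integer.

Distances from B: A:4, C:1, D:2, E:3, F:3, G:1.
Sum = 4 + 1 + 2 + 3 + 3 + 1 = 14.

14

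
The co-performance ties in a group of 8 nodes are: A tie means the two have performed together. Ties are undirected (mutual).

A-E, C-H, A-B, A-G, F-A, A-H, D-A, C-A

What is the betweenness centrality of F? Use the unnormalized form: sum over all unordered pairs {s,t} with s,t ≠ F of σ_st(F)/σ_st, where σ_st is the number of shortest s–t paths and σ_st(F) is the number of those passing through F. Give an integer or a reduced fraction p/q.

0

No shortest path between any pair of other nodes passes through F.
Summing the contributions gives betweenness(F) = 0.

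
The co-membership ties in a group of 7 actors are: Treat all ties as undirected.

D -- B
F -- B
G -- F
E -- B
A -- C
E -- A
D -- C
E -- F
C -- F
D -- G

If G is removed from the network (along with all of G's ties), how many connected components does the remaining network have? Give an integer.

G's neighbors (D and F) remain reachable from one another through other ties, so the rest of the network stays in one piece.

1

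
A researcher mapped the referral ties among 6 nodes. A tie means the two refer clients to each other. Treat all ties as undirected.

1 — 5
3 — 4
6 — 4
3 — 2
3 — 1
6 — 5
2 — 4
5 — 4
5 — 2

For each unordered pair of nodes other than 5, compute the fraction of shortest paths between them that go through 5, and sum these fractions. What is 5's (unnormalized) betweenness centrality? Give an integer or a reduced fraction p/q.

Pairs whose geodesics pass through 5 — 2–1: 1/2; 2–6: 1/2; 1–6: 1; 1–4: 1/2.
All other pairs contribute 0.
Summing the contributions gives betweenness(5) = 5/2.

5/2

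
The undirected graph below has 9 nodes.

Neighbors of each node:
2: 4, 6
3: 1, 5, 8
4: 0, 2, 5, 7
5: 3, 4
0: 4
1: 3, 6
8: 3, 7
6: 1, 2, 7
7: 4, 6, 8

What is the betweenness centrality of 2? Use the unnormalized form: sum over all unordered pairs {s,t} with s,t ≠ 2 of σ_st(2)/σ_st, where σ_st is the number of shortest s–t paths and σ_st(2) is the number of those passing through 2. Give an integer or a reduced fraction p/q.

Pairs whose geodesics pass through 2 — 4–1: 1/3; 4–6: 1/2; 0–1: 1/3; 0–6: 1/2; 5–6: 1/3.
All other pairs contribute 0.
Summing the contributions gives betweenness(2) = 2.

2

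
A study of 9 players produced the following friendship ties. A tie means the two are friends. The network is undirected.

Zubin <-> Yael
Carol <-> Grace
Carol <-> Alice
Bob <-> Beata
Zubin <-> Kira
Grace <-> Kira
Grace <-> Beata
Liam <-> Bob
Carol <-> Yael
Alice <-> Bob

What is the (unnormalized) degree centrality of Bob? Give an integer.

3

Bob is directly tied to Alice, Beata, and Liam. That is 3 neighbors, so the degree of Bob is 3.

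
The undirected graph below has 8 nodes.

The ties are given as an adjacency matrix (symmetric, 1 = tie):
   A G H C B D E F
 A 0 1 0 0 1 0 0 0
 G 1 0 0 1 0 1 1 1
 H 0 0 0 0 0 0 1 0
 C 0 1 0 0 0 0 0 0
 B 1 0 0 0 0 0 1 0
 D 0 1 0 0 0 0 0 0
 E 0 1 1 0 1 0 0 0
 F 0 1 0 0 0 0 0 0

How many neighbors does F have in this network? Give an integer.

1

F is directly tied to G. That is 1 neighbor, so the degree of F is 1.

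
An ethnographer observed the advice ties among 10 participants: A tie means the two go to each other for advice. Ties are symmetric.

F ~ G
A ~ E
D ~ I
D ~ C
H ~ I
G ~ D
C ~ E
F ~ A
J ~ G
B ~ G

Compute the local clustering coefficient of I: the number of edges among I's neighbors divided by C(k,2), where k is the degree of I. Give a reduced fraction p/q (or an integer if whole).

I's neighbors: D and H (k = 2).
Possible neighbor pairs: C(2,2) = 1. Edges among them: none → e = 0.
Clustering(I) = 0/1.

0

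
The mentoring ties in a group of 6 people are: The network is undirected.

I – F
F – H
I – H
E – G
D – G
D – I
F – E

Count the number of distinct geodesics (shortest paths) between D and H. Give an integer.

1

The shortest distance is 2, and the only length-2 path is D–I–H. So there is exactly 1 shortest path.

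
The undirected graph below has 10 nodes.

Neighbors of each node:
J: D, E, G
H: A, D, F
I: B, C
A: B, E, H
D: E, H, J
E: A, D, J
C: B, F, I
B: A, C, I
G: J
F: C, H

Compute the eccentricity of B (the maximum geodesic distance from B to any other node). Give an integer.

Distances from B: A:1, C:1, D:3, E:2, F:2, G:4, H:2, I:1, J:3.
The largest is 4 (to G), so the eccentricity of B is 4.

4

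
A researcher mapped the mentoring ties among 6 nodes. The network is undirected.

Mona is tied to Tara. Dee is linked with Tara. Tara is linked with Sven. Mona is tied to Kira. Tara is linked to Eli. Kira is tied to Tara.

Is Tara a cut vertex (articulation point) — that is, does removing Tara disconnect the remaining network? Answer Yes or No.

Yes

Removing Tara leaves {Sven} with no path to {Kira and Mona}, so the network splits into 4 components. Tara is a cut vertex.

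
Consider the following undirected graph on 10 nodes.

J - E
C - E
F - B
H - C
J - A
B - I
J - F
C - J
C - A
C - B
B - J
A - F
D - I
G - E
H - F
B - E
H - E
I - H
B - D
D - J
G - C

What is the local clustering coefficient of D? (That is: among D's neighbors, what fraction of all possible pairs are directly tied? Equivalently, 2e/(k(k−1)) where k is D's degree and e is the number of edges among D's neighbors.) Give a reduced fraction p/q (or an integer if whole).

2/3

D's neighbors: B, I, and J (k = 3).
Possible neighbor pairs: C(3,2) = 3. Edges among them: B–I, B–J → e = 2.
Clustering(D) = 2/3.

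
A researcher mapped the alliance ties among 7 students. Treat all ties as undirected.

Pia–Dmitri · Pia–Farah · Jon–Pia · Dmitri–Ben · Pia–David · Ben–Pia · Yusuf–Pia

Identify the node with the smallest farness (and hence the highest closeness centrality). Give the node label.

Farness (sum of distances to all others) for each node — Ben:10, David:11, Dmitri:10, Farah:11, Jon:11, Pia:6, Yusuf:11.
The smallest farness is 6, for Pia, so Pia has the highest closeness.

Pia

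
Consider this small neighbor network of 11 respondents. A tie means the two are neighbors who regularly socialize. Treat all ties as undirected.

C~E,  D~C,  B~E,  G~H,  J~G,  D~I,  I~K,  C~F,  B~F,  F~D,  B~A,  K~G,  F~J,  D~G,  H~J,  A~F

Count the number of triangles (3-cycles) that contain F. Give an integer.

2

F's neighbors: A, B, C, D, and J.
Neighbor pairs that are themselves tied: F–A–B; F–C–D. Each forms one triangle with F, for 2 in total.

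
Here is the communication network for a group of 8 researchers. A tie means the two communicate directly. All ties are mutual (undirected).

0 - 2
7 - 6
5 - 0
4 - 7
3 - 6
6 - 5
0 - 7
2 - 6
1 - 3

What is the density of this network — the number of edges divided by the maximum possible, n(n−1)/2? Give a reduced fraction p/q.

There are 9 edges and 8 nodes, so the maximum possible is C(8,2) = 28.
Density = 9/28.

9/28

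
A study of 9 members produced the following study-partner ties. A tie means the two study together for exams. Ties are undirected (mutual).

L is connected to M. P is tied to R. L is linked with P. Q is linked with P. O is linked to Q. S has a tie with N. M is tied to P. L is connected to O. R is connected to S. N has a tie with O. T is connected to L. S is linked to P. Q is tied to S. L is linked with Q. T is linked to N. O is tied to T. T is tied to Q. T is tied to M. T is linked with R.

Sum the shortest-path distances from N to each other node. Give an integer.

13

Distances from N: L:2, M:2, O:1, P:2, Q:2, R:2, S:1, T:1.
Sum = 2 + 2 + 1 + 2 + 2 + 2 + 1 + 1 = 13.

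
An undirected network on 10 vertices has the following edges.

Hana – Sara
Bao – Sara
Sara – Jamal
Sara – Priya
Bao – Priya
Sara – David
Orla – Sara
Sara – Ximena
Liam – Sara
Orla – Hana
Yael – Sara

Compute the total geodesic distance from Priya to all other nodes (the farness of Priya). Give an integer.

Distances from Priya: Bao:1, David:2, Hana:2, Jamal:2, Liam:2, Orla:2, Sara:1, Ximena:2, Yael:2.
Sum = 1 + 2 + 2 + 2 + 2 + 2 + 1 + 2 + 2 = 16.

16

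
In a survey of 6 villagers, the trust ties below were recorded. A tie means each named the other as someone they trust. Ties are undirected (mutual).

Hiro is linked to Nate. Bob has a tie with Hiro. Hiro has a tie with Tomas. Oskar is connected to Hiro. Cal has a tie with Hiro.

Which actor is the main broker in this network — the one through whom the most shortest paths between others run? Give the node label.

Unnormalized betweenness of each node: Bob:0, Cal:0, Hiro:10, Nate:0, Oskar:0, Tomas:0.
Hiro has the largest value, 10, making it the main broker — the node through which the most shortest paths run.

Hiro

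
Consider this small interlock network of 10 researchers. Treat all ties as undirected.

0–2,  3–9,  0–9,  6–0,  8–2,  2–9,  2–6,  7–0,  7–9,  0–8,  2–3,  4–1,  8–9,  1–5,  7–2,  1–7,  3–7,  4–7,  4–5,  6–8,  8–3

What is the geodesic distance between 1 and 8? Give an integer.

3

One shortest route is 1 – 7 – 9 – 8, which uses 3 edges, and at distance 2 from 1 we only reach {0, 2, 3, 9}, which does not include 8. So d(1,8) = 3.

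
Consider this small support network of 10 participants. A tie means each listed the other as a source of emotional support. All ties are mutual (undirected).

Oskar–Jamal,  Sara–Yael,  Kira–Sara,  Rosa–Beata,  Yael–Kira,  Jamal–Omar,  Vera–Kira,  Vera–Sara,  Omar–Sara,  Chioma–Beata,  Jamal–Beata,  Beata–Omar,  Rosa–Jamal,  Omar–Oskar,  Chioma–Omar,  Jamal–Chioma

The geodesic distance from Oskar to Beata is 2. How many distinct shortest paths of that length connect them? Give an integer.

2

The shortest distance is 2. The length-2 paths are: Oskar–Jamal–Beata; Oskar–Omar–Beata.
That gives 2 distinct shortest paths.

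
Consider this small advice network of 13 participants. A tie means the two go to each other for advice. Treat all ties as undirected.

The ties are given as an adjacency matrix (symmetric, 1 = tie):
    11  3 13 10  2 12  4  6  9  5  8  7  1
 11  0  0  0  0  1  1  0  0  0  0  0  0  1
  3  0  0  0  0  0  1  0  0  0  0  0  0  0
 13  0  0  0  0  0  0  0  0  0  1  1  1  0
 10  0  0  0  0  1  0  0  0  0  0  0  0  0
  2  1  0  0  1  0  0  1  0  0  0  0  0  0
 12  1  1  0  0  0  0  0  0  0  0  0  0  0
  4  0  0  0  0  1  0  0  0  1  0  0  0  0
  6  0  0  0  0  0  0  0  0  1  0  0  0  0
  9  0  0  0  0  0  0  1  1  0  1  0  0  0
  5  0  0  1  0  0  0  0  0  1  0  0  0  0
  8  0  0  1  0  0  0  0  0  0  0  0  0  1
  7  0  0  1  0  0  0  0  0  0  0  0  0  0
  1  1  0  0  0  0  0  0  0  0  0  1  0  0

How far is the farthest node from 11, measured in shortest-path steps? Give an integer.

Distances from 11: 1:1, 2:1, 3:2, 4:2, 5:4, 6:4, 7:4, 8:2, 9:3, 10:2, 12:1, 13:3.
The largest is 4 (to 5, 6, and 7), so the eccentricity of 11 is 4.

4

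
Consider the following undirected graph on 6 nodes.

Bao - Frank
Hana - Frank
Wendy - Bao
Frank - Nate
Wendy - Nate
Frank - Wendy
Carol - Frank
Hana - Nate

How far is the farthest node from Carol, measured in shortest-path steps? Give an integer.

2

Distances from Carol: Bao:2, Frank:1, Hana:2, Nate:2, Wendy:2.
The largest is 2 (to Nate, Wendy, Hana, and Bao), so the eccentricity of Carol is 2.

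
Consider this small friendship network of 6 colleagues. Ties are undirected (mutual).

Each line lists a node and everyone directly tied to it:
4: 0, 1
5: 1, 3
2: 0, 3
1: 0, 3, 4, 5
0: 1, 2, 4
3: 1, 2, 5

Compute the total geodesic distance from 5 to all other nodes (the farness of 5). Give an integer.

Distances from 5: 0:2, 1:1, 2:2, 3:1, 4:2.
Sum = 2 + 1 + 2 + 1 + 2 = 8.

8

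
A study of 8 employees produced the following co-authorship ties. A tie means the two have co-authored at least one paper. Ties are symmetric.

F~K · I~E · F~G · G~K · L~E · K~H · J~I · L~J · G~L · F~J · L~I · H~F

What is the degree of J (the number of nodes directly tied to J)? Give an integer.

J is directly tied to F, I, and L. That is 3 neighbors, so the degree of J is 3.

3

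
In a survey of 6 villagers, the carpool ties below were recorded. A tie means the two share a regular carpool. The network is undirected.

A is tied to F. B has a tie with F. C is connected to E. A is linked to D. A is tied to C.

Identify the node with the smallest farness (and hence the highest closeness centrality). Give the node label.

A

Farness (sum of distances to all others) for each node — A:7, B:13, C:9, D:11, E:13, F:9.
The smallest farness is 7, for A, so A has the highest closeness.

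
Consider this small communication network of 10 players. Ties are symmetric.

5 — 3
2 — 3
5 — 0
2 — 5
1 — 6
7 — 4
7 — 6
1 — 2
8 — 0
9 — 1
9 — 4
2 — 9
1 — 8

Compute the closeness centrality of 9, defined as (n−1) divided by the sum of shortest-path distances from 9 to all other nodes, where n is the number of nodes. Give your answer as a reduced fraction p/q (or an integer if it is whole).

Distances from 9: 0:3, 1:1, 2:1, 3:2, 4:1, 5:2, 6:2, 7:2, 8:2. Sum = 16.
n = 10, so closeness = 9/16.

9/16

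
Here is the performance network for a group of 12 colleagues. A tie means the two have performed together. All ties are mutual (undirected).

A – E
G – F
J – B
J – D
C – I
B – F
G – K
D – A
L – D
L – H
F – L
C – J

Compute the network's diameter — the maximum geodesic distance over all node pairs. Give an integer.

Eccentricity of each node (its greatest distance to any other): A:5, B:4, C:5, D:4, E:6, F:4, G:5, H:5, I:6, J:4, K:6, L:4.
The maximum eccentricity is 6, realized for instance by the pair E–K via E – A – D – L – F – G – K. So the diameter is 6.

6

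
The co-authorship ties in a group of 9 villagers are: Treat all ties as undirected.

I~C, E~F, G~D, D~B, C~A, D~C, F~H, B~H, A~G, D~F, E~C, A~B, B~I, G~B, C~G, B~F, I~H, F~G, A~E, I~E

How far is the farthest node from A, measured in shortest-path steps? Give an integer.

Distances from A: B:1, C:1, D:2, E:1, F:2, G:1, H:2, I:2.
The largest is 2 (to D, I, F, and H), so the eccentricity of A is 2.

2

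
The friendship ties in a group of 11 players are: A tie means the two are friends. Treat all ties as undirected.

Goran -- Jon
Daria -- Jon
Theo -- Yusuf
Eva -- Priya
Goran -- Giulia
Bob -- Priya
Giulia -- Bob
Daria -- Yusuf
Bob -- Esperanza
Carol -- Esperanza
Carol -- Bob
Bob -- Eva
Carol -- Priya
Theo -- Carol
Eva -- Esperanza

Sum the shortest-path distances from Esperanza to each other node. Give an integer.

Distances from Esperanza: Bob:1, Carol:1, Daria:4, Eva:1, Giulia:2, Goran:3, Jon:4, Priya:2, Theo:2, Yusuf:3.
Sum = 1 + 1 + 4 + 1 + 2 + 3 + 4 + 2 + 2 + 3 = 23.

23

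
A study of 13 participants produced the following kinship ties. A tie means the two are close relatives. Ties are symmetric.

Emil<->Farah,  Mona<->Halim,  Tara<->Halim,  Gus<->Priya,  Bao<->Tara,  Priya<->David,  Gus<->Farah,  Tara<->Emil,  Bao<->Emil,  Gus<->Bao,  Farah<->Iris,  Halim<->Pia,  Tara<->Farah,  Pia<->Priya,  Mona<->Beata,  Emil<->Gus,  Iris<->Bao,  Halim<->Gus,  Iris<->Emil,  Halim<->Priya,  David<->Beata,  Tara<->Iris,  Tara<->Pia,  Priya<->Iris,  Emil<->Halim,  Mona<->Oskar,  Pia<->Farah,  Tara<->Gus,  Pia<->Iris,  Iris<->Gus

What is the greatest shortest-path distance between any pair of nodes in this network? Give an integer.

Eccentricity of each node (its greatest distance to any other): Bao:4, Beata:4, David:3, Emil:3, Farah:4, Gus:3, Halim:2, Iris:4, Mona:3, Oskar:4, Pia:3, Priya:3, Tara:3.
The maximum eccentricity is 4, realized for instance by the pair Bao–Oskar via Bao – Tara – Halim – Mona – Oskar. So the diameter is 4.

4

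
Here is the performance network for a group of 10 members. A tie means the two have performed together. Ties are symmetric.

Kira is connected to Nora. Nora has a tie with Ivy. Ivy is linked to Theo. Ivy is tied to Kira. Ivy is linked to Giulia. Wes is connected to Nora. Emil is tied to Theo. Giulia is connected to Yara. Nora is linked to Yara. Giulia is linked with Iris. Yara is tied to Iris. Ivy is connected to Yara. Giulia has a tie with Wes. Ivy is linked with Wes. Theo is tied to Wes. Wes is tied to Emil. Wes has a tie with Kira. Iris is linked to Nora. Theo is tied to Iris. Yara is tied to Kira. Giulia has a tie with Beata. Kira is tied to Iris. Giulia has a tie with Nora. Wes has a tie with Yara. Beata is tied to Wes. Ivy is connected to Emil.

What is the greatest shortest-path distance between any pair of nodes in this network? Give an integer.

2

Eccentricity of each node (its greatest distance to any other): Beata:2, Emil:2, Giulia:2, Iris:2, Ivy:2, Kira:2, Nora:2, Theo:2, Wes:2, Yara:2.
The maximum eccentricity is 2, realized for instance by the pair Nora–Emil via Nora – Ivy – Emil. So the diameter is 2.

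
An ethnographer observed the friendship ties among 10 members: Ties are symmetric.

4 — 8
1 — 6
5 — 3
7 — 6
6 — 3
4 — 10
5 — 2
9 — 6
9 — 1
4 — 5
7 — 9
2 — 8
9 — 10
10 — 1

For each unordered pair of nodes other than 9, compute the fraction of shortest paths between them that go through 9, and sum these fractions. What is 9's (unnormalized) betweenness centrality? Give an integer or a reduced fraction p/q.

Pairs whose geodesics pass through 9 — 6–10: 1/2; 6–4: 1/3; 6–8: 1/4; 7–1: 1/2; 7–10: 1; 7–4: 1; 7–8: 1; 10–3: 1/3.
All other pairs contribute 0.
Summing the contributions gives betweenness(9) = 59/12.

59/12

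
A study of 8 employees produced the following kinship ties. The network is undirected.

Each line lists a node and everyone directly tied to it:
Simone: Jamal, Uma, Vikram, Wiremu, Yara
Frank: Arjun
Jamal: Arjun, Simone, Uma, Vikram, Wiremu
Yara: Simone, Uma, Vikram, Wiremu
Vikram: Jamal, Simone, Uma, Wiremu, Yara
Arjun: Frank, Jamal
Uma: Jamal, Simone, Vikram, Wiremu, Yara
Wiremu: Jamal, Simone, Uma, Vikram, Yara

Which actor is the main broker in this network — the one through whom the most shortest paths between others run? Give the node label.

Jamal

Unnormalized betweenness of each node: Arjun:6, Frank:0, Jamal:10, Simone:3/4, Uma:3/4, Vikram:3/4, Wiremu:3/4, Yara:0.
Jamal has the largest value, 10, making it the main broker — the node through which the most shortest paths run.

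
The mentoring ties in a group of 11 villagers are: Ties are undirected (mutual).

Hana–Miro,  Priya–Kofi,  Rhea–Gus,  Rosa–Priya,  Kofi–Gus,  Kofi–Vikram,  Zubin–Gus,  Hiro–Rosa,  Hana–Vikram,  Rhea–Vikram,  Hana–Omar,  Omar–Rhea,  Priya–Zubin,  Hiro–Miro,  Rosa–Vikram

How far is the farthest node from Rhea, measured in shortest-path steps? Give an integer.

Distances from Rhea: Gus:1, Hana:2, Hiro:3, Kofi:2, Miro:3, Omar:1, Priya:3, Rosa:2, Vikram:1, Zubin:2.
The largest is 3 (to Priya, Miro, and Hiro), so the eccentricity of Rhea is 3.

3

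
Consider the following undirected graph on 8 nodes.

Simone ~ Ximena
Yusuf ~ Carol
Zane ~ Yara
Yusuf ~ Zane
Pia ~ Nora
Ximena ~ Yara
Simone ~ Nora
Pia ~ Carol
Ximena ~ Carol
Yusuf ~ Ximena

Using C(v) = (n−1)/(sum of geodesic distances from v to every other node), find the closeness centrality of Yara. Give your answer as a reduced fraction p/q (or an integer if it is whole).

Distances from Yara: Carol:2, Nora:3, Pia:3, Simone:2, Ximena:1, Yusuf:2, Zane:1. Sum = 14.
n = 8, so closeness = 7/14 = 1/2.

1/2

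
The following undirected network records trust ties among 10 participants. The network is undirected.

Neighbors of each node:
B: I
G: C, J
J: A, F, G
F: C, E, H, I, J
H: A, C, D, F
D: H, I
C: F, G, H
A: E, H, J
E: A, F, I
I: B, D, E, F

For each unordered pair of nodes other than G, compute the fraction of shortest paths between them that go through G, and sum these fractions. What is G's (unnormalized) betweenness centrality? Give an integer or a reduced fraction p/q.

Pairs whose geodesics pass through G — J–C: 1/2.
All other pairs contribute 0.
Summing the contributions gives betweenness(G) = 1/2.

1/2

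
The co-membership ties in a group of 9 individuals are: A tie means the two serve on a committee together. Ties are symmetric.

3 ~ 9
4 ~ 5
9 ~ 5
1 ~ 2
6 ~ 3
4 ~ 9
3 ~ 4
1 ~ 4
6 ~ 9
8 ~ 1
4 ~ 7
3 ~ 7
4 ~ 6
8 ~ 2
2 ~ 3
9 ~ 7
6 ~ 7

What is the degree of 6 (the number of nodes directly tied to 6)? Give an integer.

6 is directly tied to 3, 4, 7, and 9. That is 4 neighbors, so the degree of 6 is 4.

4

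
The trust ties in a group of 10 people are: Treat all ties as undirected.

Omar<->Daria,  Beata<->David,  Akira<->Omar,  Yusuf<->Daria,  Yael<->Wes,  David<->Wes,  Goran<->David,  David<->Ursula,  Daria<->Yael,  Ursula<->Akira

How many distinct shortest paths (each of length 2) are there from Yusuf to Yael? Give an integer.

The shortest distance is 2, and the only length-2 path is Yusuf–Daria–Yael. So there is exactly 1 shortest path.

1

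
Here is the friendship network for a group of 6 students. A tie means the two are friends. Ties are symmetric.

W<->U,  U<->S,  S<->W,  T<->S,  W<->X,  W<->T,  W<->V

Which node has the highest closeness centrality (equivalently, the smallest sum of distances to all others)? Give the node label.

Farness (sum of distances to all others) for each node — S:7, T:8, U:8, V:9, W:5, X:9.
The smallest farness is 5, for W, so W has the highest closeness.

W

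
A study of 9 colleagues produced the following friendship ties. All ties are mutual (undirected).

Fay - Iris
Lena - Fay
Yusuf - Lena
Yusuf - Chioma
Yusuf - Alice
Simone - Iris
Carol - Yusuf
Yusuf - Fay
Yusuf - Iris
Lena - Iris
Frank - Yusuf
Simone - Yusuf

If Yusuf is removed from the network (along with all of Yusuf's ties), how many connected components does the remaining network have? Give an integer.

5

Without Yusuf, the remaining ties split the others into: {Alice}; {Chioma}; {Frank}; {Carol}; {Fay, Iris, Lena, Simone}.
That's 5 separate components.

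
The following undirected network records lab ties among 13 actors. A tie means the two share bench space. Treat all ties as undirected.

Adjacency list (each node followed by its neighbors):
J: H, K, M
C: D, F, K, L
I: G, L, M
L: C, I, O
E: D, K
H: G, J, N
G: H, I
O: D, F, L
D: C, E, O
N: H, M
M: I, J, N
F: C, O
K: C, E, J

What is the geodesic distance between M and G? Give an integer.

2

One shortest route is M – I – G, which uses 2 edges, and M and G are not directly tied, so nothing shorter exists. So d(M,G) = 2.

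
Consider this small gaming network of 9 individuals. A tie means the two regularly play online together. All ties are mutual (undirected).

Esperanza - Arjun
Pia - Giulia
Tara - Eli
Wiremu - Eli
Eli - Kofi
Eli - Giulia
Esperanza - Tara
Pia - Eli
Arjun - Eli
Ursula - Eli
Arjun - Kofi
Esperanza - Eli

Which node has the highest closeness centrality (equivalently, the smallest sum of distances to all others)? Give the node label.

Farness (sum of distances to all others) for each node — Arjun:13, Eli:8, Esperanza:13, Giulia:14, Kofi:14, Pia:14, Tara:14, Ursula:15, Wiremu:15.
The smallest farness is 8, for Eli, so Eli has the highest closeness.

Eli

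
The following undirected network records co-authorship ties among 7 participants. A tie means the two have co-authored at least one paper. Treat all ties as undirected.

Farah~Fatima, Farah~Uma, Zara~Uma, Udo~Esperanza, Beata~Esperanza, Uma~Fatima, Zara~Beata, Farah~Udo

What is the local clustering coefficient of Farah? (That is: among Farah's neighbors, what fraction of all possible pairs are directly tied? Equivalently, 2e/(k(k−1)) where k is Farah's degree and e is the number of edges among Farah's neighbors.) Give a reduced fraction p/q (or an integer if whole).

Farah's neighbors: Fatima, Udo, and Uma (k = 3).
Possible neighbor pairs: C(3,2) = 3. Edges among them: Fatima–Uma → e = 1.
Clustering(Farah) = 1/3.

1/3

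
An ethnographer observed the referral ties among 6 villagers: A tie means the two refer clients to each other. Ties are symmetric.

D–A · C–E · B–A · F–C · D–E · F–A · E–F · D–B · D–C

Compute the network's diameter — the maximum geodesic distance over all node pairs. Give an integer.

Eccentricity of each node (its greatest distance to any other): A:2, B:2, C:2, D:2, E:2, F:2.
The maximum eccentricity is 2, realized for instance by the pair A–E via A – D – E. So the diameter is 2.

2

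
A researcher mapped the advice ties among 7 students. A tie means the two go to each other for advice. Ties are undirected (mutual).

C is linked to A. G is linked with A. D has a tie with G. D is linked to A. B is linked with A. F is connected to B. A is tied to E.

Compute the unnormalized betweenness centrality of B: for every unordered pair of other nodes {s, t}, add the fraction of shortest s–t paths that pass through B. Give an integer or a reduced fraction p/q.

5

Pairs whose geodesics pass through B — C–F: 1; D–F: 1; G–F: 1; A–F: 1; F–E: 1.
All other pairs contribute 0.
Summing the contributions gives betweenness(B) = 5.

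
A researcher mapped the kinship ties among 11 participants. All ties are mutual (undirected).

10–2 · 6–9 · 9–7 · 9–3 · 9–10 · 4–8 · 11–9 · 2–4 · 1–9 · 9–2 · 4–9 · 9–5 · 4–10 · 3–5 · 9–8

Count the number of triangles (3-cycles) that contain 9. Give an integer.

5

9's neighbors: 1, 2, 3, 4, 5, 6, 7, 8, 10, and 11.
Neighbor pairs that are themselves tied: 9–2–4; 9–2–10; 9–3–5; 9–4–8; 9–4–10. Each forms one triangle with 9, for 5 in total.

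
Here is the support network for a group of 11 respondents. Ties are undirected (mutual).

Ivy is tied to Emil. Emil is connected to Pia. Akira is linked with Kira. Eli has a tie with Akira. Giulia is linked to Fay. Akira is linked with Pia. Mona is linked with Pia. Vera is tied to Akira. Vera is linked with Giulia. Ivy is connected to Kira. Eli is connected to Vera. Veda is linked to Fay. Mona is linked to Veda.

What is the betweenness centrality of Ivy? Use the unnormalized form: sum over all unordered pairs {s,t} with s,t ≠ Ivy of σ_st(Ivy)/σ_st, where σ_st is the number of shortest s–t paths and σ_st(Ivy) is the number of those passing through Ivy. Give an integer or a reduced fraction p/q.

Pairs whose geodesics pass through Ivy — Kira–Emil: 1.
All other pairs contribute 0.
Summing the contributions gives betweenness(Ivy) = 1.

1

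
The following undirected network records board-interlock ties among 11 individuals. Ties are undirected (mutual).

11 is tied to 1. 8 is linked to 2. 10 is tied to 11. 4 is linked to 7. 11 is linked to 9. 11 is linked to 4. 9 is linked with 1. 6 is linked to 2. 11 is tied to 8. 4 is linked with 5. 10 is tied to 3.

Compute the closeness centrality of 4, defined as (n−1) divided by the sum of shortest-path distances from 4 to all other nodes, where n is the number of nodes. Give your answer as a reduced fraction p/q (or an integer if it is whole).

10/21

Distances from 4: 1:2, 2:3, 3:3, 5:1, 6:4, 7:1, 8:2, 9:2, 10:2, 11:1. Sum = 21.
n = 11, so closeness = 10/21.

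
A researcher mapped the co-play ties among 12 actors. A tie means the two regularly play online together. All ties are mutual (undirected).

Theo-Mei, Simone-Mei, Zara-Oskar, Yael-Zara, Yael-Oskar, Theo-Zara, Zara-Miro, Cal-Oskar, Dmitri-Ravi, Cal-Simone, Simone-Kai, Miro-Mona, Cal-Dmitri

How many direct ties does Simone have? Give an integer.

3

Simone is directly tied to Cal, Kai, and Mei. That is 3 neighbors, so the degree of Simone is 3.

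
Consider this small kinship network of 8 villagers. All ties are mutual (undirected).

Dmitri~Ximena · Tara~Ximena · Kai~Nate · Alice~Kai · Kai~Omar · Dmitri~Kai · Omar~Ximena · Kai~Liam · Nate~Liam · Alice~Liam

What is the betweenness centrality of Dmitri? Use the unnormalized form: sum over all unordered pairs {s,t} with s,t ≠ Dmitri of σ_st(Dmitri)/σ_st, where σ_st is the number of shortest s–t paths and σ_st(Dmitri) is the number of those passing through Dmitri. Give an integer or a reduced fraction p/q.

4

Pairs whose geodesics pass through Dmitri — Tara–Alice: 1/2; Tara–Kai: 1/2; Tara–Liam: 1/2; Tara–Nate: 1/2; Ximena–Alice: 1/2; Ximena–Kai: 1/2; Ximena–Liam: 1/2; Ximena–Nate: 1/2.
All other pairs contribute 0.
Summing the contributions gives betweenness(Dmitri) = 4.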